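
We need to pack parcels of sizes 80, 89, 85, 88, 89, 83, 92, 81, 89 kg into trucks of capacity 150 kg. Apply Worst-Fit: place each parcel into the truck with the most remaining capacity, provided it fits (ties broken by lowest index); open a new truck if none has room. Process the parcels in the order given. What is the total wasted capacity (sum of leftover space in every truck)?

574

truck 1: place 80 kg, 70 kg left
truck 2: place 89 kg, 61 kg left
truck 3: place 85 kg, 65 kg left
truck 4: place 88 kg, 62 kg left
truck 5: place 89 kg, 61 kg left
truck 6: place 83 kg, 67 kg left
truck 7: place 92 kg, 58 kg left
truck 8: place 81 kg, 69 kg left
truck 9: place 89 kg, 61 kg left
9 trucks × 150 kg = 1350 kg; used 776 kg; unused 574 kg.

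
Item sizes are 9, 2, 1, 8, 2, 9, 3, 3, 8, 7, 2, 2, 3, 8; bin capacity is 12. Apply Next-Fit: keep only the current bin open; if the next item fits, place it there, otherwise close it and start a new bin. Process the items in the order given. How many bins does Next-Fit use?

Put 9 in bin 1; 3 remain.
Put 2 in bin 1; 1 remain.
Put 1 in bin 1; 0 remain.
Put 8 in bin 2; 4 remain.
Put 2 in bin 2; 2 remain.
Put 9 in bin 3; 3 remain.
Put 3 in bin 3; 0 remain.
Put 3 in bin 4; 9 remain.
Put 8 in bin 4; 1 remain.
Put 7 in bin 5; 5 remain.
Put 2 in bin 5; 3 remain.
Put 2 in bin 5; 1 remain.
Put 3 in bin 6; 9 remain.
Put 8 in bin 6; 1 remain.
Final bins: [9,2,1] [8,2] [9,3] [3,8] [7,2,2] [3,8].

6 bins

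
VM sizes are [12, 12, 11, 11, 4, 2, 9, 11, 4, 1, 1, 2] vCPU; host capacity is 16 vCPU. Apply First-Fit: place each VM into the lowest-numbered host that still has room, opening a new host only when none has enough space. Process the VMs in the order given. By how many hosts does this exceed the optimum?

First-Fit: [12,4] [12,2,1,1] [11,4] [11,2] [9] [11] → 6 hosts.
6 VMs exceed 8 vCPU (half the capacity), and no two of those can share a host, so at least 6 hosts are needed.
So 6 is already optimal.

0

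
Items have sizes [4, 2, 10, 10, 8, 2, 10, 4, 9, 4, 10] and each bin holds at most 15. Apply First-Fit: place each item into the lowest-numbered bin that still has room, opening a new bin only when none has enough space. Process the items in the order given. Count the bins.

6 bins

bin 1: place 4, 11 left
bin 1: place 2, 9 left
bin 2: place 10, 5 left
bin 3: place 10, 5 left
bin 1: place 8, 1 left
bin 2: place 2, 3 left
bin 4: place 10, 5 left
bin 3: place 4, 1 left
bin 5: place 9, 6 left
bin 4: place 4, 1 left
bin 6: place 10, 5 left
Final bins: [4,2,8] [10,2] [10,4] [10,4] [9] [10].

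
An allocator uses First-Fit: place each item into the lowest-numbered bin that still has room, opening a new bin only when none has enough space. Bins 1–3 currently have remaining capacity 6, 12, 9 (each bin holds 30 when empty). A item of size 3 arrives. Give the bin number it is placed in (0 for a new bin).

1

Bins with room: bin 1 (6), bin 2 (12), bin 3 (9).
The first with room is bin 1.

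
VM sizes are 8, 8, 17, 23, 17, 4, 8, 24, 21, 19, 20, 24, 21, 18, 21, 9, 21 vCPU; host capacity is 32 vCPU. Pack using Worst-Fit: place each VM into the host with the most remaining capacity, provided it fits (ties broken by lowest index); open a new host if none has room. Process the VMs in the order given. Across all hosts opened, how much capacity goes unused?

host 1: place 8 vCPU, 24 vCPU left
host 1: place 8 vCPU, 16 vCPU left
host 2: place 17 vCPU, 15 vCPU left
host 3: place 23 vCPU, 9 vCPU left
host 4: place 17 vCPU, 15 vCPU left
host 1: place 4 vCPU, 12 vCPU left
host 2: place 8 vCPU, 7 vCPU left
host 5: place 24 vCPU, 8 vCPU left
host 6: place 21 vCPU, 11 vCPU left
host 7: place 19 vCPU, 13 vCPU left
host 8: place 20 vCPU, 12 vCPU left
host 9: place 24 vCPU, 8 vCPU left
host 10: place 21 vCPU, 11 vCPU left
host 11: place 18 vCPU, 14 vCPU left
host 12: place 21 vCPU, 11 vCPU left
host 4: place 9 vCPU, 6 vCPU left
host 13: place 21 vCPU, 11 vCPU left
13 hosts × 32 vCPU = 416 vCPU; used 283 vCPU; unused 133 vCPU.

133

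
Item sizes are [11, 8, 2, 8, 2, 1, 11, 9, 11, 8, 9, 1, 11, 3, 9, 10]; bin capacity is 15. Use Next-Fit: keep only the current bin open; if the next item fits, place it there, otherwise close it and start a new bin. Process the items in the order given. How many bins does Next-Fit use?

bin 1: place 11, 4 left
bin 2: place 8, 7 left
bin 2: place 2, 5 left
bin 3: place 8, 7 left
bin 3: place 2, 5 left
bin 3: place 1, 4 left
bin 4: place 11, 4 left
bin 5: place 9, 6 left
bin 6: place 11, 4 left
bin 7: place 8, 7 left
bin 8: place 9, 6 left
bin 8: place 1, 5 left
bin 9: place 11, 4 left
bin 9: place 3, 1 left
bin 10: place 9, 6 left
bin 11: place 10, 5 left
Final bins: [11] [8,2] [8,2,1] [11] [9] [11] [8] [9,1] [11,3] [9] [10].

11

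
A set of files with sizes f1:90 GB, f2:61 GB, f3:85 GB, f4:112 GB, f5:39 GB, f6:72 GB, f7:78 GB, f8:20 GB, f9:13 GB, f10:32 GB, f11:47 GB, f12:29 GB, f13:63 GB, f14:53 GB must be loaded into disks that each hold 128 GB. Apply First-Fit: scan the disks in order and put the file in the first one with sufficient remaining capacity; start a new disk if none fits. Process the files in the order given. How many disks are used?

7

Put f1 (90 GB) in disk 1; 38 GB remain.
Put f2 (61 GB) in disk 2; 67 GB remain.
Put f3 (85 GB) in disk 3; 43 GB remain.
Put f4 (112 GB) in disk 4; 16 GB remain.
Put f5 (39 GB) in disk 2; 28 GB remain.
Put f6 (72 GB) in disk 5; 56 GB remain.
Put f7 (78 GB) in disk 6; 50 GB remain.
Put f8 (20 GB) in disk 1; 18 GB remain.
Put f9 (13 GB) in disk 1; 5 GB remain.
Put f10 (32 GB) in disk 3; 11 GB remain.
Put f11 (47 GB) in disk 5; 9 GB remain.
Put f12 (29 GB) in disk 6; 21 GB remain.
Put f13 (63 GB) in disk 7; 65 GB remain.
Put f14 (53 GB) in disk 7; 12 GB remain.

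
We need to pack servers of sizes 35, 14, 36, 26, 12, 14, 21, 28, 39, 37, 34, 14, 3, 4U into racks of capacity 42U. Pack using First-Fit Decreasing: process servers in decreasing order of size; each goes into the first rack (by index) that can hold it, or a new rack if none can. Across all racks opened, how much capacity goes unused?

Sorted descending: 39, 37, 36, 35, 34, 28, 26, 21, 14, 14, 14, 12, 4, 3.
Put 39U in rack 1; 3U remain.
Put 37U in rack 2; 5U remain.
Put 36U in rack 3; 6U remain.
Put 35U in rack 4; 7U remain.
Put 34U in rack 5; 8U remain.
Put 28U in rack 6; 14U remain.
Put 26U in rack 7; 16U remain.
Put 21U in rack 8; 21U remain.
Put 14U in rack 6; 0U remain.
Put 14U in rack 7; 2U remain.
Put 14U in rack 8; 7U remain.
Put 12U in rack 9; 30U remain.
Put 4U in rack 2; 1U remain.
Put 3U in rack 1; 0U remain.
9 racks × 42U = 378U; used 317U; unused 61U.

61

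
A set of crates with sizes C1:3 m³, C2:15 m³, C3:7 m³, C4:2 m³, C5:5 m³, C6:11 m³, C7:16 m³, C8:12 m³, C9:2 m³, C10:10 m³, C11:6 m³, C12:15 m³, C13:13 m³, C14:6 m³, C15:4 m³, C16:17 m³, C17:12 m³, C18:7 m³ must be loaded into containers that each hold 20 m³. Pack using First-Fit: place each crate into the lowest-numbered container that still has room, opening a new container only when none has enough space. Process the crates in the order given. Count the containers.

10

Put C1 (3 m³) in container 1; 17 m³ remain.
Put C2 (15 m³) in container 1; 2 m³ remain.
Put C3 (7 m³) in container 2; 13 m³ remain.
Put C4 (2 m³) in container 1; 0 m³ remain.
Put C5 (5 m³) in container 2; 8 m³ remain.
Put C6 (11 m³) in container 3; 9 m³ remain.
Put C7 (16 m³) in container 4; 4 m³ remain.
Put C8 (12 m³) in container 5; 8 m³ remain.
Put C9 (2 m³) in container 2; 6 m³ remain.
Put C10 (10 m³) in container 6; 10 m³ remain.
Put C11 (6 m³) in container 2; 0 m³ remain.
Put C12 (15 m³) in container 7; 5 m³ remain.
Put C13 (13 m³) in container 8; 7 m³ remain.
Put C14 (6 m³) in container 3; 3 m³ remain.
Put C15 (4 m³) in container 4; 0 m³ remain.
Put C16 (17 m³) in container 9; 3 m³ remain.
Put C17 (12 m³) in container 10; 8 m³ remain.
Put C18 (7 m³) in container 5; 1 m³ remain.
Final containers: [3,15,2] [7,5,2,6] [11,6] [16,4] [12,7] [10] [15] [13] [17] [12].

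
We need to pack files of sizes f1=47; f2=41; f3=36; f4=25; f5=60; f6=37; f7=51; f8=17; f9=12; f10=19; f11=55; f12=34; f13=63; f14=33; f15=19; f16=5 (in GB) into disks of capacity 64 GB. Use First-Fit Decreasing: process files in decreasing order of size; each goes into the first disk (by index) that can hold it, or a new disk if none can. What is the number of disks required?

Sorted descending: 63, 60, 55, 51, 47, 41, 37, 36, 34, 33, 25, 19, 19, 17, 12, 5.
Put 63 GB in disk 1; 1 GB remain.
Put 60 GB in disk 2; 4 GB remain.
Put 55 GB in disk 3; 9 GB remain.
Put 51 GB in disk 4; 13 GB remain.
Put 47 GB in disk 5; 17 GB remain.
Put 41 GB in disk 6; 23 GB remain.
Put 37 GB in disk 7; 27 GB remain.
Put 36 GB in disk 8; 28 GB remain.
Put 34 GB in disk 9; 30 GB remain.
Put 33 GB in disk 10; 31 GB remain.
Put 25 GB in disk 7; 2 GB remain.
Put 19 GB in disk 6; 4 GB remain.
Put 19 GB in disk 8; 9 GB remain.
Put 17 GB in disk 5; 0 GB remain.
Put 12 GB in disk 4; 1 GB remain.
Put 5 GB in disk 3; 4 GB remain.
Final disks: [63] [60] [55,5] [51,12] [47,17] [41,19] [37,25] [36,19] [34] [33].

10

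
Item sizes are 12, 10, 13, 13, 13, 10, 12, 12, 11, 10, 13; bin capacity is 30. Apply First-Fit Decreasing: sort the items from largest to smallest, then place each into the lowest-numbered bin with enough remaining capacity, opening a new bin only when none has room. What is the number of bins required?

Sorted descending: 13, 13, 13, 13, 12, 12, 12, 11, 10, 10, 10.
Put 13 in bin 1; 17 remain.
Put 13 in bin 1; 4 remain.
Put 13 in bin 2; 17 remain.
Put 13 in bin 2; 4 remain.
Put 12 in bin 3; 18 remain.
Put 12 in bin 3; 6 remain.
Put 12 in bin 4; 18 remain.
Put 11 in bin 4; 7 remain.
Put 10 in bin 5; 20 remain.
Put 10 in bin 5; 10 remain.
Put 10 in bin 5; 0 remain.

5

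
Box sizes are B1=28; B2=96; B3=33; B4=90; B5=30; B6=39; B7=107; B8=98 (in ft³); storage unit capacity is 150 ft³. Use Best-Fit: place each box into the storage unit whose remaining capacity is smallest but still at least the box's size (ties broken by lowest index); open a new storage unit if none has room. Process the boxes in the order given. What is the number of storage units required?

5

Put B1 (28 ft³) in storage unit 1; 122 ft³ remain.
Put B2 (96 ft³) in storage unit 1; 26 ft³ remain.
Put B3 (33 ft³) in storage unit 2; 117 ft³ remain.
Put B4 (90 ft³) in storage unit 2; 27 ft³ remain.
Put B5 (30 ft³) in storage unit 3; 120 ft³ remain.
Put B6 (39 ft³) in storage unit 3; 81 ft³ remain.
Put B7 (107 ft³) in storage unit 4; 43 ft³ remain.
Put B8 (98 ft³) in storage unit 5; 52 ft³ remain.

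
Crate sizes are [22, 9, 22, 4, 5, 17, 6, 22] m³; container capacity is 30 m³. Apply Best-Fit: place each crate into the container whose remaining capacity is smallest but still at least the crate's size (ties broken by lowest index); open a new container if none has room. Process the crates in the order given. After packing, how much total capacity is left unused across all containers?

13

22 m³ → container 1 (remaining 8 m³)
9 m³ → container 2 (remaining 21 m³)
22 m³ → container 3 (remaining 8 m³)
4 m³ → container 1 (remaining 4 m³)
5 m³ → container 3 (remaining 3 m³)
17 m³ → container 2 (remaining 4 m³)
6 m³ → container 4 (remaining 24 m³)
22 m³ → container 4 (remaining 2 m³)
4 containers × 30 m³ = 120 m³; used 107 m³; unused 13 m³.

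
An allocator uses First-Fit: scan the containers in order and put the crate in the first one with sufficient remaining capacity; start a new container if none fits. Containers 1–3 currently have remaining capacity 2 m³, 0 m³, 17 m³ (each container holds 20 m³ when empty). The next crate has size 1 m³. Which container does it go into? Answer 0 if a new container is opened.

1

Containers with room: container 1 (2 m³), container 3 (17 m³).
The first with room is container 1.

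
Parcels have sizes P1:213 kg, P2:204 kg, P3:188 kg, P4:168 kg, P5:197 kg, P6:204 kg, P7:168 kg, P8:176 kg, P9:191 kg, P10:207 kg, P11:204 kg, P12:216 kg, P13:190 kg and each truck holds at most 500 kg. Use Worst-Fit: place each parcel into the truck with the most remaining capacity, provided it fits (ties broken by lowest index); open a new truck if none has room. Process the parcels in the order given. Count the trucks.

Put P1 (213 kg) in truck 1; 287 kg remain.
Put P2 (204 kg) in truck 1; 83 kg remain.
Put P3 (188 kg) in truck 2; 312 kg remain.
Put P4 (168 kg) in truck 2; 144 kg remain.
Put P5 (197 kg) in truck 3; 303 kg remain.
Put P6 (204 kg) in truck 3; 99 kg remain.
Put P7 (168 kg) in truck 4; 332 kg remain.
Put P8 (176 kg) in truck 4; 156 kg remain.
Put P9 (191 kg) in truck 5; 309 kg remain.
Put P10 (207 kg) in truck 5; 102 kg remain.
Put P11 (204 kg) in truck 6; 296 kg remain.
Put P12 (216 kg) in truck 6; 80 kg remain.
Put P13 (190 kg) in truck 7; 310 kg remain.
Final trucks: [213,204] [188,168] [197,204] [168,176] [191,207] [204,216] [190].

7 trucks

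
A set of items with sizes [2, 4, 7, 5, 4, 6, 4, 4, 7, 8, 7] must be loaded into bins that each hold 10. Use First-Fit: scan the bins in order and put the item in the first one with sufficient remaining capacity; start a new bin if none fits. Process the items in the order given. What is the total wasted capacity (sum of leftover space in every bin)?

Put 2 in bin 1; 8 remain.
Put 4 in bin 1; 4 remain.
Put 7 in bin 2; 3 remain.
Put 5 in bin 3; 5 remain.
Put 4 in bin 1; 0 remain.
Put 6 in bin 4; 4 remain.
Put 4 in bin 3; 1 remain.
Put 4 in bin 4; 0 remain.
Put 7 in bin 5; 3 remain.
Put 8 in bin 6; 2 remain.
Put 7 in bin 7; 3 remain.
7 bins × 10 = 70; used 58; unused 12.

12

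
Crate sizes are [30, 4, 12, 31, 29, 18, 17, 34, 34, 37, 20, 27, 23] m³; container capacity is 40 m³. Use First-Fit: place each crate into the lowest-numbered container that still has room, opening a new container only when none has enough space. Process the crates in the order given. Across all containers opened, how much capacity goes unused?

84

Put 30 m³ in container 1; 10 m³ remain.
Put 4 m³ in container 1; 6 m³ remain.
Put 12 m³ in container 2; 28 m³ remain.
Put 31 m³ in container 3; 9 m³ remain.
Put 29 m³ in container 4; 11 m³ remain.
Put 18 m³ in container 2; 10 m³ remain.
Put 17 m³ in container 5; 23 m³ remain.
Put 34 m³ in container 6; 6 m³ remain.
Put 34 m³ in container 7; 6 m³ remain.
Put 37 m³ in container 8; 3 m³ remain.
Put 20 m³ in container 5; 3 m³ remain.
Put 27 m³ in container 9; 13 m³ remain.
Put 23 m³ in container 10; 17 m³ remain.
10 containers × 40 m³ = 400 m³; used 316 m³; unused 84 m³.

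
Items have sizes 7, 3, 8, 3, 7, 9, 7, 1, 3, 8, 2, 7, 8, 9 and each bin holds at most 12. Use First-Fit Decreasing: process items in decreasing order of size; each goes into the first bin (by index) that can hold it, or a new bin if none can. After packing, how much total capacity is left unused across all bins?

Sorted descending: 9, 9, 8, 8, 8, 7, 7, 7, 7, 3, 3, 3, 2, 1.
bin 1: place 9, 3 left
bin 2: place 9, 3 left
bin 3: place 8, 4 left
bin 4: place 8, 4 left
bin 5: place 8, 4 left
bin 6: place 7, 5 left
bin 7: place 7, 5 left
bin 8: place 7, 5 left
bin 9: place 7, 5 left
bin 1: place 3, 0 left
bin 2: place 3, 0 left
bin 3: place 3, 1 left
bin 4: place 2, 2 left
bin 3: place 1, 0 left
9 bins × 12 = 108; used 82; unused 26.

26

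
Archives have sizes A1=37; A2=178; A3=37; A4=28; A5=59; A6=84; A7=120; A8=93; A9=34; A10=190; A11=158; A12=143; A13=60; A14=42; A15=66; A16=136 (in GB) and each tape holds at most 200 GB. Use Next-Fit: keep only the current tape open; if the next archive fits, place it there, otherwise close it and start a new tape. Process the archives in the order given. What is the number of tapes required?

11

tape 1: place A1 (37 GB), 163 GB left
tape 2: place A2 (178 GB), 22 GB left
tape 3: place A3 (37 GB), 163 GB left
tape 3: place A4 (28 GB), 135 GB left
tape 3: place A5 (59 GB), 76 GB left
tape 4: place A6 (84 GB), 116 GB left
tape 5: place A7 (120 GB), 80 GB left
tape 6: place A8 (93 GB), 107 GB left
tape 6: place A9 (34 GB), 73 GB left
tape 7: place A10 (190 GB), 10 GB left
tape 8: place A11 (158 GB), 42 GB left
tape 9: place A12 (143 GB), 57 GB left
tape 10: place A13 (60 GB), 140 GB left
tape 10: place A14 (42 GB), 98 GB left
tape 10: place A15 (66 GB), 32 GB left
tape 11: place A16 (136 GB), 64 GB left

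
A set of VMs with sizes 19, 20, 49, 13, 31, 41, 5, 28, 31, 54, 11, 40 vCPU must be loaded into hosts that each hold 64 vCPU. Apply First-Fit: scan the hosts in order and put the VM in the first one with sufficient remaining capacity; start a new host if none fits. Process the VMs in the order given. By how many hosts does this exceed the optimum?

First-Fit: [19,20,13,5] [49,11] [31,28] [41] [31] [54] [40] → 7 hosts.
Total size 342 vCPU; any packing needs at least ⌈342/64⌉ = 6 hosts.
An optimal packing achieves that bound: [54,5] [49,13] [41,20] [40,19] [31,31] [28,11] → 6 hosts.
Excess: 7 − 6 = 1.

1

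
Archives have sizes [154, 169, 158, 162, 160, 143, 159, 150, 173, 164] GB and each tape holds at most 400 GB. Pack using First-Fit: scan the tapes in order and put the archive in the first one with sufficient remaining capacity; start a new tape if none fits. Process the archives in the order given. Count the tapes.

5

154 GB → tape 1 (remaining 246 GB)
169 GB → tape 1 (remaining 77 GB)
158 GB → tape 2 (remaining 242 GB)
162 GB → tape 2 (remaining 80 GB)
160 GB → tape 3 (remaining 240 GB)
143 GB → tape 3 (remaining 97 GB)
159 GB → tape 4 (remaining 241 GB)
150 GB → tape 4 (remaining 91 GB)
173 GB → tape 5 (remaining 227 GB)
164 GB → tape 5 (remaining 63 GB)
Final tapes: [154,169] [158,162] [160,143] [159,150] [173,164].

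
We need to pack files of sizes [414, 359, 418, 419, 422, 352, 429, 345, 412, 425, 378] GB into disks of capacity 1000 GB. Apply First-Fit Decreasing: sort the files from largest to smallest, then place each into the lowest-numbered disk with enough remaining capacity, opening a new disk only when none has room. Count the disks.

Sorted descending: 429, 425, 422, 419, 418, 414, 412, 378, 359, 352, 345.
Put 429 GB in disk 1; 571 GB remain.
Put 425 GB in disk 1; 146 GB remain.
Put 422 GB in disk 2; 578 GB remain.
Put 419 GB in disk 2; 159 GB remain.
Put 418 GB in disk 3; 582 GB remain.
Put 414 GB in disk 3; 168 GB remain.
Put 412 GB in disk 4; 588 GB remain.
Put 378 GB in disk 4; 210 GB remain.
Put 359 GB in disk 5; 641 GB remain.
Put 352 GB in disk 5; 289 GB remain.
Put 345 GB in disk 6; 655 GB remain.
Final disks: [429,425] [422,419] [418,414] [412,378] [359,352] [345].

6 disks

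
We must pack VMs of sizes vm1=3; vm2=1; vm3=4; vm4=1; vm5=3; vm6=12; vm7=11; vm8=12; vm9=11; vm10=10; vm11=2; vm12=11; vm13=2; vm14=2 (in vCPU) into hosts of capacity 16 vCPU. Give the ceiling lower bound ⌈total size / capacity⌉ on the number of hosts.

Total size = 3 + 1 + 4 + 1 + 3 + 12 + 11 + 12 + 11 + 10 + 2 + 11 + 2 + 2 = 85 vCPU.
⌈85 / 16⌉ = 6.

6 hosts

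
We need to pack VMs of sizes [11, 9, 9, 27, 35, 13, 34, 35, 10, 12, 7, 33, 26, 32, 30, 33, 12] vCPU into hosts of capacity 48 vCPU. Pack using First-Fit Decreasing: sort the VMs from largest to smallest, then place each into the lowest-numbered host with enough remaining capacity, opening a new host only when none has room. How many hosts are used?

9

Sorted descending: 35, 35, 34, 33, 33, 32, 30, 27, 26, 13, 12, 12, 11, 10, 9, 9, 7.
host 1: place 35 vCPU, 13 vCPU left
host 2: place 35 vCPU, 13 vCPU left
host 3: place 34 vCPU, 14 vCPU left
host 4: place 33 vCPU, 15 vCPU left
host 5: place 33 vCPU, 15 vCPU left
host 6: place 32 vCPU, 16 vCPU left
host 7: place 30 vCPU, 18 vCPU left
host 8: place 27 vCPU, 21 vCPU left
host 9: place 26 vCPU, 22 vCPU left
host 1: place 13 vCPU, 0 vCPU left
host 2: place 12 vCPU, 1 vCPU left
host 3: place 12 vCPU, 2 vCPU left
host 4: place 11 vCPU, 4 vCPU left
host 5: place 10 vCPU, 5 vCPU left
host 6: place 9 vCPU, 7 vCPU left
host 7: place 9 vCPU, 9 vCPU left
host 6: place 7 vCPU, 0 vCPU left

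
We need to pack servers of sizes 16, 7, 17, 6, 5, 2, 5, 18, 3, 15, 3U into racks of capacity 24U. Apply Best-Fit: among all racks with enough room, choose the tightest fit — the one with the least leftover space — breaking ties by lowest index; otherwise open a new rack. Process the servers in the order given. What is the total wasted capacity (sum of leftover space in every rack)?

23

rack 1: place 16U, 8U left
rack 1: place 7U, 1U left
rack 2: place 17U, 7U left
rack 2: place 6U, 1U left
rack 3: place 5U, 19U left
rack 3: place 2U, 17U left
rack 3: place 5U, 12U left
rack 4: place 18U, 6U left
rack 4: place 3U, 3U left
rack 5: place 15U, 9U left
rack 4: place 3U, 0U left
5 racks × 24U = 120U; used 97U; unused 23U.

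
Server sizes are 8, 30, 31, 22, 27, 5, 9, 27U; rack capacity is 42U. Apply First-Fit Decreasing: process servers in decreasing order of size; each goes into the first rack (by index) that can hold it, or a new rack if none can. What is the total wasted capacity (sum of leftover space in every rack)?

51

Sorted descending: 31, 30, 27, 27, 22, 9, 8, 5.
31U → rack 1 (remaining 11U)
30U → rack 2 (remaining 12U)
27U → rack 3 (remaining 15U)
27U → rack 4 (remaining 15U)
22U → rack 5 (remaining 20U)
9U → rack 1 (remaining 2U)
8U → rack 2 (remaining 4U)
5U → rack 3 (remaining 10U)
5 racks × 42U = 210U; used 159U; unused 51U.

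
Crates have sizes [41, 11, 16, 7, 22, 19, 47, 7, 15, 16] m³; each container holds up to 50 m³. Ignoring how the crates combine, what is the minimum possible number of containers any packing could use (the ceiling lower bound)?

5

Total size = 41 + 11 + 16 + 7 + 22 + 19 + 47 + 7 + 15 + 16 = 201 m³.
⌈201 / 50⌉ = 5.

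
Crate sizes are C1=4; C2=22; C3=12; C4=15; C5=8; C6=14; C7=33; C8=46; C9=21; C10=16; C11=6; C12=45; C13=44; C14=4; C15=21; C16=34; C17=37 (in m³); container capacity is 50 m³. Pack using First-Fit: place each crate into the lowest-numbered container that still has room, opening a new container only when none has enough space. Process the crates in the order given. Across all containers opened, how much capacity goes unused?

container 1: place C1 (4 m³), 46 m³ left
container 1: place C2 (22 m³), 24 m³ left
container 1: place C3 (12 m³), 12 m³ left
container 2: place C4 (15 m³), 35 m³ left
container 1: place C5 (8 m³), 4 m³ left
container 2: place C6 (14 m³), 21 m³ left
container 3: place C7 (33 m³), 17 m³ left
container 4: place C8 (46 m³), 4 m³ left
container 2: place C9 (21 m³), 0 m³ left
container 3: place C10 (16 m³), 1 m³ left
container 5: place C11 (6 m³), 44 m³ left
container 6: place C12 (45 m³), 5 m³ left
container 5: place C13 (44 m³), 0 m³ left
container 1: place C14 (4 m³), 0 m³ left
container 7: place C15 (21 m³), 29 m³ left
container 8: place C16 (34 m³), 16 m³ left
container 9: place C17 (37 m³), 13 m³ left
9 containers × 50 m³ = 450 m³; used 382 m³; unused 68 m³.

68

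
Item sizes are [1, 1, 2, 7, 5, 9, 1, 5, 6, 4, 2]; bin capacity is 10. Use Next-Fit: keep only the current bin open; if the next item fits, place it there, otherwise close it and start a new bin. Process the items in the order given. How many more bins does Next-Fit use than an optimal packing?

2

Next-Fit: [1,1,2] [7] [5] [9,1] [5] [6,4] [2] → 7 bins.
Total size 43; any packing needs at least ⌈43/10⌉ = 5 bins.
An optimal packing achieves that bound: [9,1] [7,2,1] [6,4] [5,5] [2,1] → 5 bins.
Excess: 7 − 5 = 2.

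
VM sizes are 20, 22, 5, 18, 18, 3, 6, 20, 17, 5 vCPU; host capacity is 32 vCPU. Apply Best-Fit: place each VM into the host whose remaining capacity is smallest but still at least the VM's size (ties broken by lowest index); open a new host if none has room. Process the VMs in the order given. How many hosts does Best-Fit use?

Put 20 vCPU in host 1; 12 vCPU remain.
Put 22 vCPU in host 2; 10 vCPU remain.
Put 5 vCPU in host 2; 5 vCPU remain.
Put 18 vCPU in host 3; 14 vCPU remain.
Put 18 vCPU in host 4; 14 vCPU remain.
Put 3 vCPU in host 2; 2 vCPU remain.
Put 6 vCPU in host 1; 6 vCPU remain.
Put 20 vCPU in host 5; 12 vCPU remain.
Put 17 vCPU in host 6; 15 vCPU remain.
Put 5 vCPU in host 1; 1 vCPU remain.

6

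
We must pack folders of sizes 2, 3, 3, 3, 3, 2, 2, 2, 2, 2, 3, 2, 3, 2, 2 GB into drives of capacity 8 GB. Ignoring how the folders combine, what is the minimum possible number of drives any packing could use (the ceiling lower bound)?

Total size = 2 + 3 + 3 + 3 + 3 + 2 + 2 + 2 + 2 + 2 + 3 + 2 + 3 + 2 + 2 = 36 GB.
⌈36 / 8⌉ = 5.

5 drives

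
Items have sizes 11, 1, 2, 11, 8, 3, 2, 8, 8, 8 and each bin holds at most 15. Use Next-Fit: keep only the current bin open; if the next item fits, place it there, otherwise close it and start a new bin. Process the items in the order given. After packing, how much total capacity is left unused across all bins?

28

Put 11 in bin 1; 4 remain.
Put 1 in bin 1; 3 remain.
Put 2 in bin 1; 1 remain.
Put 11 in bin 2; 4 remain.
Put 8 in bin 3; 7 remain.
Put 3 in bin 3; 4 remain.
Put 2 in bin 3; 2 remain.
Put 8 in bin 4; 7 remain.
Put 8 in bin 5; 7 remain.
Put 8 in bin 6; 7 remain.
6 bins × 15 = 90; used 62; unused 28.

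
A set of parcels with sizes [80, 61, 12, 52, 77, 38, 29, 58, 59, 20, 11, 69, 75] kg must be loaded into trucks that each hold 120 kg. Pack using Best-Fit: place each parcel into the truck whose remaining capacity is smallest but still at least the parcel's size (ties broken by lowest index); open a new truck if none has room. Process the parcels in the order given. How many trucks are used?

80 kg → truck 1 (remaining 40 kg)
61 kg → truck 2 (remaining 59 kg)
12 kg → truck 1 (remaining 28 kg)
52 kg → truck 2 (remaining 7 kg)
77 kg → truck 3 (remaining 43 kg)
38 kg → truck 3 (remaining 5 kg)
29 kg → truck 4 (remaining 91 kg)
58 kg → truck 4 (remaining 33 kg)
59 kg → truck 5 (remaining 61 kg)
20 kg → truck 1 (remaining 8 kg)
11 kg → truck 4 (remaining 22 kg)
69 kg → truck 6 (remaining 51 kg)
75 kg → truck 7 (remaining 45 kg)
Final trucks: [80,12,20] [61,52] [77,38] [29,58,11] [59] [69] [75].

7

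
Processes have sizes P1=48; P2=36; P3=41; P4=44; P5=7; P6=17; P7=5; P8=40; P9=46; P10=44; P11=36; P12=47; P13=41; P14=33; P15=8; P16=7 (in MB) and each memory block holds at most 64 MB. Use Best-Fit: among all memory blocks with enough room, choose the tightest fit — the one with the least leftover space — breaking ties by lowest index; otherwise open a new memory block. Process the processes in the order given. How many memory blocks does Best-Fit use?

11 memory blocks

P1 (48 MB) → memory block 1 (remaining 16 MB)
P2 (36 MB) → memory block 2 (remaining 28 MB)
P3 (41 MB) → memory block 3 (remaining 23 MB)
P4 (44 MB) → memory block 4 (remaining 20 MB)
P5 (7 MB) → memory block 1 (remaining 9 MB)
P6 (17 MB) → memory block 4 (remaining 3 MB)
P7 (5 MB) → memory block 1 (remaining 4 MB)
P8 (40 MB) → memory block 5 (remaining 24 MB)
P9 (46 MB) → memory block 6 (remaining 18 MB)
P10 (44 MB) → memory block 7 (remaining 20 MB)
P11 (36 MB) → memory block 8 (remaining 28 MB)
P12 (47 MB) → memory block 9 (remaining 17 MB)
P13 (41 MB) → memory block 10 (remaining 23 MB)
P14 (33 MB) → memory block 11 (remaining 31 MB)
P15 (8 MB) → memory block 9 (remaining 9 MB)
P16 (7 MB) → memory block 9 (remaining 2 MB)
Final memory blocks: [48,7,5] [36] [41] [44,17] [40] [46] [44] [36] [47,8,7] [41] [33].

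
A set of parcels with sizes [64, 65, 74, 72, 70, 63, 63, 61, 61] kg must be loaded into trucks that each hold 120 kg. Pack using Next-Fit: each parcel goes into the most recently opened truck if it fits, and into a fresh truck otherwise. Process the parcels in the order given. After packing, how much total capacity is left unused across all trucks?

Put 64 kg in truck 1; 56 kg remain.
Put 65 kg in truck 2; 55 kg remain.
Put 74 kg in truck 3; 46 kg remain.
Put 72 kg in truck 4; 48 kg remain.
Put 70 kg in truck 5; 50 kg remain.
Put 63 kg in truck 6; 57 kg remain.
Put 63 kg in truck 7; 57 kg remain.
Put 61 kg in truck 8; 59 kg remain.
Put 61 kg in truck 9; 59 kg remain.
9 trucks × 120 kg = 1080 kg; used 593 kg; unused 487 kg.

487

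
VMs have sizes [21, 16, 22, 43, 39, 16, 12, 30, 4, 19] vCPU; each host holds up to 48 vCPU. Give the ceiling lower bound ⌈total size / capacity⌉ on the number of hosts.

5 hosts

Total size = 21 + 16 + 22 + 43 + 39 + 16 + 12 + 30 + 4 + 19 = 222 vCPU.
⌈222 / 48⌉ = 5.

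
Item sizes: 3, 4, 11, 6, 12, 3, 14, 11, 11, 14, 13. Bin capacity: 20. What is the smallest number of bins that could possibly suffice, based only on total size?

6

Total size = 3 + 4 + 11 + 6 + 12 + 3 + 14 + 11 + 11 + 14 + 13 = 102.
⌈102 / 20⌉ = 6.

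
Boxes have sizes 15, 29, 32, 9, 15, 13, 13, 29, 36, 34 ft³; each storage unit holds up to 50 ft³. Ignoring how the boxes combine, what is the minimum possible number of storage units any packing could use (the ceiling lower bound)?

Total size = 15 + 29 + 32 + 9 + 15 + 13 + 13 + 29 + 36 + 34 = 225 ft³.
⌈225 / 50⌉ = 5.

5 storage units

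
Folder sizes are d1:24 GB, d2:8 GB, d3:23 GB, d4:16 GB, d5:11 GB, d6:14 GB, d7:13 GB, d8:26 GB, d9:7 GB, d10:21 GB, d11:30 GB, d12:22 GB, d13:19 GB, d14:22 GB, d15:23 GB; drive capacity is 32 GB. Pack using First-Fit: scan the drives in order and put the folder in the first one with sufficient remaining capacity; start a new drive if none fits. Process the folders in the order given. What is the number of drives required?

11

d1 (24 GB) → drive 1 (remaining 8 GB)
d2 (8 GB) → drive 1 (remaining 0 GB)
d3 (23 GB) → drive 2 (remaining 9 GB)
d4 (16 GB) → drive 3 (remaining 16 GB)
d5 (11 GB) → drive 3 (remaining 5 GB)
d6 (14 GB) → drive 4 (remaining 18 GB)
d7 (13 GB) → drive 4 (remaining 5 GB)
d8 (26 GB) → drive 5 (remaining 6 GB)
d9 (7 GB) → drive 2 (remaining 2 GB)
d10 (21 GB) → drive 6 (remaining 11 GB)
d11 (30 GB) → drive 7 (remaining 2 GB)
d12 (22 GB) → drive 8 (remaining 10 GB)
d13 (19 GB) → drive 9 (remaining 13 GB)
d14 (22 GB) → drive 10 (remaining 10 GB)
d15 (23 GB) → drive 11 (remaining 9 GB)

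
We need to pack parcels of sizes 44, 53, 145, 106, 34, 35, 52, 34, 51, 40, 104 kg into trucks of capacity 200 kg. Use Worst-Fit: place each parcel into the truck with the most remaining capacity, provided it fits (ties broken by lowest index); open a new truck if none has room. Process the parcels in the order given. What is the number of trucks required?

4

truck 1: place 44 kg, 156 kg left
truck 1: place 53 kg, 103 kg left
truck 2: place 145 kg, 55 kg left
truck 3: place 106 kg, 94 kg left
truck 1: place 34 kg, 69 kg left
truck 3: place 35 kg, 59 kg left
truck 1: place 52 kg, 17 kg left
truck 3: place 34 kg, 25 kg left
truck 2: place 51 kg, 4 kg left
truck 4: place 40 kg, 160 kg left
truck 4: place 104 kg, 56 kg left
Final trucks: [44,53,34,52] [145,51] [106,35,34] [40,104].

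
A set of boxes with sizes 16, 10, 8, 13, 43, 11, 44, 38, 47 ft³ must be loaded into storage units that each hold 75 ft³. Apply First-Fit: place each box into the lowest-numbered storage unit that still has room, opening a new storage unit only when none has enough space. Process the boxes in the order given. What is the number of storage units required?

5 storage units

16 ft³ → storage unit 1 (remaining 59 ft³)
10 ft³ → storage unit 1 (remaining 49 ft³)
8 ft³ → storage unit 1 (remaining 41 ft³)
13 ft³ → storage unit 1 (remaining 28 ft³)
43 ft³ → storage unit 2 (remaining 32 ft³)
11 ft³ → storage unit 1 (remaining 17 ft³)
44 ft³ → storage unit 3 (remaining 31 ft³)
38 ft³ → storage unit 4 (remaining 37 ft³)
47 ft³ → storage unit 5 (remaining 28 ft³)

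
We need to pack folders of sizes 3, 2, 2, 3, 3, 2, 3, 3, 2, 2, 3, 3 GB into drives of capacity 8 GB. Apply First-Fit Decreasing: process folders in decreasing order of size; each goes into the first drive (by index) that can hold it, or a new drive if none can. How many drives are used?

Sorted descending: 3, 3, 3, 3, 3, 3, 3, 2, 2, 2, 2, 2.
3 GB → drive 1 (remaining 5 GB)
3 GB → drive 1 (remaining 2 GB)
3 GB → drive 2 (remaining 5 GB)
3 GB → drive 2 (remaining 2 GB)
3 GB → drive 3 (remaining 5 GB)
3 GB → drive 3 (remaining 2 GB)
3 GB → drive 4 (remaining 5 GB)
2 GB → drive 1 (remaining 0 GB)
2 GB → drive 2 (remaining 0 GB)
2 GB → drive 3 (remaining 0 GB)
2 GB → drive 4 (remaining 3 GB)
2 GB → drive 4 (remaining 1 GB)

4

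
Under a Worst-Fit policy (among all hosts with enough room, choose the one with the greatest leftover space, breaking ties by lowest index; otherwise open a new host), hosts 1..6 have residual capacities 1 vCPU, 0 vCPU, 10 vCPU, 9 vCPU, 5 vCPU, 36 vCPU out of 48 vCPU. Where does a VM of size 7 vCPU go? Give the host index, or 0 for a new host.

Hosts with room: host 3 (10 vCPU), host 4 (9 vCPU), host 6 (36 vCPU).
Most room is host 6 with 36 vCPU free.

6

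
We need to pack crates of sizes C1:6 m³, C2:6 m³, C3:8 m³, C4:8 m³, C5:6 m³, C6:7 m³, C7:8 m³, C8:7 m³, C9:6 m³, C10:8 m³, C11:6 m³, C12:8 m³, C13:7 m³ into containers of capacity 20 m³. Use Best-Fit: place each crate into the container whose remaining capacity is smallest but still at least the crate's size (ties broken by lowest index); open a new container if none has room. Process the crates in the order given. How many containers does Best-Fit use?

6

container 1: place C1 (6 m³), 14 m³ left
container 1: place C2 (6 m³), 8 m³ left
container 1: place C3 (8 m³), 0 m³ left
container 2: place C4 (8 m³), 12 m³ left
container 2: place C5 (6 m³), 6 m³ left
container 3: place C6 (7 m³), 13 m³ left
container 3: place C7 (8 m³), 5 m³ left
container 4: place C8 (7 m³), 13 m³ left
container 2: place C9 (6 m³), 0 m³ left
container 4: place C10 (8 m³), 5 m³ left
container 5: place C11 (6 m³), 14 m³ left
container 5: place C12 (8 m³), 6 m³ left
container 6: place C13 (7 m³), 13 m³ left
Final containers: [6,6,8] [8,6,6] [7,8] [7,8] [6,8] [7].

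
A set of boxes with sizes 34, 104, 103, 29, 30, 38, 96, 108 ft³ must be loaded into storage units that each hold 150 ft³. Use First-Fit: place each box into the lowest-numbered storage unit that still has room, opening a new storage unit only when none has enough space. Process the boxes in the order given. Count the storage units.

5 storage units

34 ft³ → storage unit 1 (remaining 116 ft³)
104 ft³ → storage unit 1 (remaining 12 ft³)
103 ft³ → storage unit 2 (remaining 47 ft³)
29 ft³ → storage unit 2 (remaining 18 ft³)
30 ft³ → storage unit 3 (remaining 120 ft³)
38 ft³ → storage unit 3 (remaining 82 ft³)
96 ft³ → storage unit 4 (remaining 54 ft³)
108 ft³ → storage unit 5 (remaining 42 ft³)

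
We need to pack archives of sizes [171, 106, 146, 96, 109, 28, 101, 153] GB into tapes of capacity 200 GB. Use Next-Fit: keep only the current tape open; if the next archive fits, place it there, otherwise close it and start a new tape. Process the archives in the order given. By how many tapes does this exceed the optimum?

Next-Fit: [171] [106] [146] [96] [109,28] [101] [153] → 7 tapes.
6 archives exceed 100 GB (half the capacity), and no two of those can share a tape, so at least 6 tapes are needed.
An optimal packing achieves that bound: [171,28] [153] [146] [109] [106] [101,96] → 6 tapes.
Excess: 7 − 6 = 1.

1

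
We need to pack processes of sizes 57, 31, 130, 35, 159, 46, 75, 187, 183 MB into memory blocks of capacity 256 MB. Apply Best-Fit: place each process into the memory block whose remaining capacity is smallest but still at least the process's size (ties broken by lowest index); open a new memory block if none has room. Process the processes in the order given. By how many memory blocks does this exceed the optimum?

1

Best-Fit: [57,31,130,35] [159,46] [75] [187] [183] → 5 memory blocks.
Total size 903 MB; any packing needs at least ⌈903/256⌉ = 4 memory blocks.
An optimal packing achieves that bound: [187,57] [183,46] [159,75] [130,35,31] → 4 memory blocks.
Excess: 5 − 4 = 1.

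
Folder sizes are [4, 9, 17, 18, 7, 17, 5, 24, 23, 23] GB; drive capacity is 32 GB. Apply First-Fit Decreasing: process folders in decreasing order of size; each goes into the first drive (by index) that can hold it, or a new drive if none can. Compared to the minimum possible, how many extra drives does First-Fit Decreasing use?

First-Fit Decreasing: [24,7] [23,9] [23,5,4] [18] [17] [17] → 6 drives.
6 folders exceed 16 GB (half the capacity), and no two of those can share a drive, so at least 6 drives are needed.
So 6 is already optimal.

0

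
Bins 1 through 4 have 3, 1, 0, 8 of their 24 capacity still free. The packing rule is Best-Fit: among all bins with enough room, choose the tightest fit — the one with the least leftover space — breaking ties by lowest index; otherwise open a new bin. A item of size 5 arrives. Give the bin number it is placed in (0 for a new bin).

Bins with room: bin 4 (8).
Tightest fit is bin 4 with 8 free.

4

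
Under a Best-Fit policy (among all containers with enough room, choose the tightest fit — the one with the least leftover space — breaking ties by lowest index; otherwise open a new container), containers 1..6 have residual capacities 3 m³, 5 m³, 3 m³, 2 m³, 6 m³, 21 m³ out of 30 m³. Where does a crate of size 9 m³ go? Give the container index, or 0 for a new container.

Containers with room: container 6 (21 m³).
Tightest fit is container 6 with 21 m³ free.

6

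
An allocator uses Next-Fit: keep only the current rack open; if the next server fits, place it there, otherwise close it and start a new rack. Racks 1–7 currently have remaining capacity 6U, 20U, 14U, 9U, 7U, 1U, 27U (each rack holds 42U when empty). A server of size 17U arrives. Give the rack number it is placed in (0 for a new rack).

Next-Fit only looks at rack 7, which has 27U free.
17U fits there.

7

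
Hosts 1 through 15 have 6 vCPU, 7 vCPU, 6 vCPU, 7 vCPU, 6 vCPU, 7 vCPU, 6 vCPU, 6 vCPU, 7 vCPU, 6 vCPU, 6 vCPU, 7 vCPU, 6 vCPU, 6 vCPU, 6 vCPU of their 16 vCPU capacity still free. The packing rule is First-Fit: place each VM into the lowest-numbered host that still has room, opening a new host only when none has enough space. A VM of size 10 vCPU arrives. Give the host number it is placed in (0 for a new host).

0

No host has ≥ 10 vCPU free, so a new host is opened.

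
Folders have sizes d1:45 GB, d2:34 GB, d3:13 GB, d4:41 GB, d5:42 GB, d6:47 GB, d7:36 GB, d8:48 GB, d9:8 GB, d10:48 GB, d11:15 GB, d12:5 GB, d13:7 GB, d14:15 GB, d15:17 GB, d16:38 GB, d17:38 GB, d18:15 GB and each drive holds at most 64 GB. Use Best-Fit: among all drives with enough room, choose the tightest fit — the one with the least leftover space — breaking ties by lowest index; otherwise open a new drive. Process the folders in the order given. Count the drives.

10

drive 1: place d1 (45 GB), 19 GB left
drive 2: place d2 (34 GB), 30 GB left
drive 1: place d3 (13 GB), 6 GB left
drive 3: place d4 (41 GB), 23 GB left
drive 4: place d5 (42 GB), 22 GB left
drive 5: place d6 (47 GB), 17 GB left
drive 6: place d7 (36 GB), 28 GB left
drive 7: place d8 (48 GB), 16 GB left
drive 7: place d9 (8 GB), 8 GB left
drive 8: place d10 (48 GB), 16 GB left
drive 8: place d11 (15 GB), 1 GB left
drive 1: place d12 (5 GB), 1 GB left
drive 7: place d13 (7 GB), 1 GB left
drive 5: place d14 (15 GB), 2 GB left
drive 4: place d15 (17 GB), 5 GB left
drive 9: place d16 (38 GB), 26 GB left
drive 10: place d17 (38 GB), 26 GB left
drive 3: place d18 (15 GB), 8 GB left
Final drives: [45,13,5] [34] [41,15] [42,17] [47,15] [36] [48,8,7] [48,15] [38] [38].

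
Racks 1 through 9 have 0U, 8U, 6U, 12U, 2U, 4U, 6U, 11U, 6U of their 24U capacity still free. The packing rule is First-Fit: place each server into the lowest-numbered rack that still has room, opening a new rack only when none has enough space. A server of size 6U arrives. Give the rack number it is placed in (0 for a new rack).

2

Racks with room: rack 2 (8U), rack 3 (6U), rack 4 (12U), rack 7 (6U), rack 8 (11U), rack 9 (6U).
The first with room is rack 2.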